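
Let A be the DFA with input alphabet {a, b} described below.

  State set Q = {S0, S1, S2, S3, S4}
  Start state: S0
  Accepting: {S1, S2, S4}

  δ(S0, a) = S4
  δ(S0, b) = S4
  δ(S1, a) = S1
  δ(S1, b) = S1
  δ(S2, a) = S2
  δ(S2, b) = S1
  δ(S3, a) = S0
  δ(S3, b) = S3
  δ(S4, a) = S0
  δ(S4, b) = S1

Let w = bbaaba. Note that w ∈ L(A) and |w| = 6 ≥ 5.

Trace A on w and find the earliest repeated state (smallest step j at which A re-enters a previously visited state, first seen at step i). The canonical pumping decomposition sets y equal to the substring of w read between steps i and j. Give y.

a

State sequence: S0 -b-> S4 -b-> S1 -a-> S1 -a-> S1 -b-> S1 -a-> S1
First repeat at step 3: S1 was already visited.

So i = 2, j = 3, giving x = w[0:2] = bb, y = w[2:3] = a, z = w[3:6] = aba.
Check: |xy| = 3 ≤ 5 and |y| = 1 ≥ 1. Reading y takes A from S1 back to S1, so every xyⁱz is accepted.
The DFA has 5 states, so the proof of the pumping lemma guarantees a repeated state among the first 5+1 visited; the segment between the two visits is the pumpable y.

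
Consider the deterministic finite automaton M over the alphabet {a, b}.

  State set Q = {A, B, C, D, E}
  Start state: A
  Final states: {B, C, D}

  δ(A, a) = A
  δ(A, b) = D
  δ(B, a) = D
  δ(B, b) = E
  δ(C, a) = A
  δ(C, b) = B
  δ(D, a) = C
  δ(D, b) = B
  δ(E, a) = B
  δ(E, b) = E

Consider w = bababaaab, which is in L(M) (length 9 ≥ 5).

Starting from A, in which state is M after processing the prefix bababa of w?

D

Run of M on the first 6 characters of w = b a b a b a:
  step 0: A  (start)
  step 1: D  (read b: A→D)
  step 2: C  (read a: D→C)
  step 3: B  (read b: C→B)
  step 4: D  (read a: B→D)
  step 5: B  (read b: D→B)
  step 6: D  (read a: B→D)

After reading 6 characters, M is in state D.
(This kind of state-tracing is the core of the pumping-lemma construction: with 5 states, pigeonhole forces a repeat within the first 5 steps.)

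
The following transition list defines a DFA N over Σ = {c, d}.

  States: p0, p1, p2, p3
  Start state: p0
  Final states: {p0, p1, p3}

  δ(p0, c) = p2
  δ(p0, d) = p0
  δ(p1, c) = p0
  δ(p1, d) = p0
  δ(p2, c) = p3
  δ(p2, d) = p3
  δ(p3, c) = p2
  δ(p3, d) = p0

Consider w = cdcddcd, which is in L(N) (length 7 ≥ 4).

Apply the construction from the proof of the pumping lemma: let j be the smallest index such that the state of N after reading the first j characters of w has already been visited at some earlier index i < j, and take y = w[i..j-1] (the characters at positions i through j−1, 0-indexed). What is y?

Run of N on w = c d c d d c d:
  step 0: p0  (start)
  step 1: p2  (read c: p0→p2)
  step 2: p3  (read d: p2→p3)
  step 3: p2  (read c: p3→p2)   ← first repeat (p2 seen earlier)
  step 4: p3  (read d: p2→p3)
  step 5: p0  (read d: p3→p0)
  step 6: p2  (read c: p0→p2)
  step 7: p3  (read d: p2→p3)

So i = 1, j = 3, giving x = w[0:1] = c, y = w[1:3] = dc, z = w[3:7] = ddcd.
Check: |xy| = 3 ≤ 4 and |y| = 2 ≥ 1. Reading y takes N from p2 back to p2, so every xyⁱz is accepted.

dc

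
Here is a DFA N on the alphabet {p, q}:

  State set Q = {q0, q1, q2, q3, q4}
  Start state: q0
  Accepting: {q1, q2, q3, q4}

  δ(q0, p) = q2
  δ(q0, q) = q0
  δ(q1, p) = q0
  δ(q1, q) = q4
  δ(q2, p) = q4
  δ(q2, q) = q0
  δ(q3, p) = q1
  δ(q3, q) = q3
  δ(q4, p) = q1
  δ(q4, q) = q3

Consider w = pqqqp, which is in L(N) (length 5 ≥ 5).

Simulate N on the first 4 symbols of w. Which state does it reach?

Run of N on the first 4 characters of w = p q q q:
  step 0: q0  (start)
  step 1: q2  (read p: q0→q2)
  step 2: q0  (read q: q2→q0)
  step 3: q0  (read q: q0→q0)
  step 4: q0  (read q: q0→q0)

After reading 4 characters, N is in state q0.

q0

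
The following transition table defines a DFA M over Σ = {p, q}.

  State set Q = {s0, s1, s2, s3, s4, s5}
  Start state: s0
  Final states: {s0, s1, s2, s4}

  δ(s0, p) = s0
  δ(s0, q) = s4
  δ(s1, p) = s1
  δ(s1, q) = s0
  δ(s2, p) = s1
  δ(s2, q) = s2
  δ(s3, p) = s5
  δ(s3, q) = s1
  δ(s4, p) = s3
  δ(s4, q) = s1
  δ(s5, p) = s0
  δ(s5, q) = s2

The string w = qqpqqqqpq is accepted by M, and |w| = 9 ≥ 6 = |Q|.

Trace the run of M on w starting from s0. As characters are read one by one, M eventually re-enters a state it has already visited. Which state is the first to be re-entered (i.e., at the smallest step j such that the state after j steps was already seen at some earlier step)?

s1

State sequence: s0 -q-> s4 -q-> s1 -p-> s1 -q-> s0 -q-> s4 -q-> s1 -q-> s0 -p-> s0 -q-> s4
First repeat at step 3: s1 was already visited.

The earliest repeat is at step j = 3: M is in s1, which it already visited at step i = 2.
Since M has 6 states, any run of length ≥ 6 visits 6+1 states, so by pigeonhole some state repeats within the first 6 steps — that repeat gives the pumpable loop.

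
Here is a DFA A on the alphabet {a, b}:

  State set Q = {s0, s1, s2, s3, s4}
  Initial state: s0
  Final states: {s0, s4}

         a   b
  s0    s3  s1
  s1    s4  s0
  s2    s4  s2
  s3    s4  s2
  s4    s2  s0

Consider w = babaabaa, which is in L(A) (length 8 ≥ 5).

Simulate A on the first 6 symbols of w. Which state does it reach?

Run of A on the first 6 characters of w = b a b a a b:
  step 0: s0  (start)
  step 1: s1  (read b: s0→s1)
  step 2: s4  (read a: s1→s4)
  step 3: s0  (read b: s4→s0)
  step 4: s3  (read a: s0→s3)
  step 5: s4  (read a: s3→s4)
  step 6: s0  (read b: s4→s0)

After reading 6 characters, A is in state s0.
(This kind of state-tracing is the core of the pumping-lemma construction: with 5 states, pigeonhole forces a repeat within the first 5 steps.)

s0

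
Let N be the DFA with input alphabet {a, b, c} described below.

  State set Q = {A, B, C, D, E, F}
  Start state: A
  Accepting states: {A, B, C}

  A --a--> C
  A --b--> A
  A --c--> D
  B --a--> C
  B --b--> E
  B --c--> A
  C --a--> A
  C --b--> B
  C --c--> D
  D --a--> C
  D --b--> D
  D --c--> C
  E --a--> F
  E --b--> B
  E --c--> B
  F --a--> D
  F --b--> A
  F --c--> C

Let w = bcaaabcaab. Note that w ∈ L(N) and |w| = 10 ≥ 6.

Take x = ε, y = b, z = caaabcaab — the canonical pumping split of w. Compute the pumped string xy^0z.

caaabcaab

xy⁰z = xz = ε·caaabcaab = caaabcaab.
Reading y = b takes N from A back to A, so after x the machine is still in A, and z then leads to the accepting state A. Hence caaabcaab ∈ L(N).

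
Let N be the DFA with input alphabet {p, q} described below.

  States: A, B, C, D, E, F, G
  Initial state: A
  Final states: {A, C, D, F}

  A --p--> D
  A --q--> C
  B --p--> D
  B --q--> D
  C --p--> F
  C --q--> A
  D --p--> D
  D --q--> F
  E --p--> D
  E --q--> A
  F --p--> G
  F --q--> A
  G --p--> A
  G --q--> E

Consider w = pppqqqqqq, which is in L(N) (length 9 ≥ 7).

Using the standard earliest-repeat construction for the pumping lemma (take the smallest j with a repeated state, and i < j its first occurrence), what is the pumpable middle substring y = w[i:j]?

p

State sequence: A -p-> D -p-> D -p-> D -q-> F -q-> A -q-> C -q-> A -q-> C -q-> A
First repeat at step 2: D was already visited.

So i = 1, j = 2, giving x = w[0:1] = p, y = w[1:2] = p, z = w[2:9] = pqqqqqq.
Check: |xy| = 2 ≤ 7 and |y| = 1 ≥ 1. Reading y takes N from D back to D, so every xyⁱz is accepted.
Since N has 7 states, any run of length ≥ 7 visits 7+1 states, so by pigeonhole some state repeats within the first 7 steps — that repeat gives the pumpable loop.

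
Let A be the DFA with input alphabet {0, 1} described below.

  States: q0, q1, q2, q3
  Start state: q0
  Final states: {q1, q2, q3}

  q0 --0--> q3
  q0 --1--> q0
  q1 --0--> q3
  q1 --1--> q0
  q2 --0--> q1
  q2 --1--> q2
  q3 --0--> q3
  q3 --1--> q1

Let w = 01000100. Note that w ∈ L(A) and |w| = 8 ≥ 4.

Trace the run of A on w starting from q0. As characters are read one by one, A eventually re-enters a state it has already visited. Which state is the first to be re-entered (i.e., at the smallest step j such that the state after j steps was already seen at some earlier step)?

q3

State sequence: q0 -0-> q3 -1-> q1 -0-> q3 -0-> q3 -0-> q3 -1-> q1 -0-> q3 -0-> q3
First repeat at step 3: q3 was already visited.

The earliest repeat is at step j = 3: A is in q3, which it already visited at step i = 1.
Pumping length from the standard proof: p = 4 (the number of states). The repeated state found above gives |xy| = j ≤ 4 and |y| = j − i ≥ 1.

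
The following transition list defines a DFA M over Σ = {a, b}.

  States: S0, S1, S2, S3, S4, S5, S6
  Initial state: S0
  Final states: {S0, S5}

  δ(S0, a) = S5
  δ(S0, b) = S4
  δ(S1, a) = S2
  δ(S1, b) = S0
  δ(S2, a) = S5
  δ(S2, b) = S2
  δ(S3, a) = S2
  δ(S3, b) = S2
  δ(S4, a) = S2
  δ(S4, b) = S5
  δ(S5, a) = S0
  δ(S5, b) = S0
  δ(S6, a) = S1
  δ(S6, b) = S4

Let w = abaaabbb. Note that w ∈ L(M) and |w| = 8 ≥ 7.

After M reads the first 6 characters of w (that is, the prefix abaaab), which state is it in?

State sequence: S0 -a-> S5 -b-> S0 -a-> S5 -a-> S0 -a-> S5 -b-> S0

After reading 6 characters, M is in state S0.
(This kind of state-tracing is the core of the pumping-lemma construction: with 7 states, pigeonhole forces a repeat within the first 7 steps.)

S0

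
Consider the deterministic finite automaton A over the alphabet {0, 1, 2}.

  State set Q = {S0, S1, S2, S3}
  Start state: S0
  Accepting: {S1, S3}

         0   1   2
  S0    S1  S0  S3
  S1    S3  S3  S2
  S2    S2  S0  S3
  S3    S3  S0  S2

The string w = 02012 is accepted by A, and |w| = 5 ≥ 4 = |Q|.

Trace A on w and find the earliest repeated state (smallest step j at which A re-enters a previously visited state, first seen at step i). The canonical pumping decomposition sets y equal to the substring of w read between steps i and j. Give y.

0

Run of A on w = 0 2 0 1 2:
  step 0: S0  (start)
  step 1: S1  (read 0: S0→S1)
  step 2: S2  (read 2: S1→S2)
  step 3: S2  (read 0: S2→S2)   ← first repeat (S2 seen earlier)
  step 4: S0  (read 1: S2→S0)
  step 5: S3  (read 2: S0→S3)

So i = 2, j = 3, giving x = w[0:2] = 02, y = w[2:3] = 0, z = w[3:5] = 12.
Check: |xy| = 3 ≤ 4 and |y| = 1 ≥ 1. Reading y takes A from S2 back to S2, so every xyⁱz is accepted.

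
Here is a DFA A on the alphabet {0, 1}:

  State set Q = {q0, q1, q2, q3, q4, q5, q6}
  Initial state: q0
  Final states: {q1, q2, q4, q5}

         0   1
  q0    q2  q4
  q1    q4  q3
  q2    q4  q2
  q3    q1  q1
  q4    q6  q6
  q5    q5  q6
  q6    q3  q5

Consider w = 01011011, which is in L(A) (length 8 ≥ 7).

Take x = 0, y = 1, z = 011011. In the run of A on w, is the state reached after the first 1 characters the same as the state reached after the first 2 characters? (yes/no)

yes

State sequence: q0 -0-> q2 -1-> q2

After x (step 1): q2. After xy (step 2): q2.
They match, so y = 1 drives A around a cycle from q2 back to itself; pumping y any number of times keeps A in q2 before reading z, and xyⁱz ∈ L(A) for every i ≥ 0.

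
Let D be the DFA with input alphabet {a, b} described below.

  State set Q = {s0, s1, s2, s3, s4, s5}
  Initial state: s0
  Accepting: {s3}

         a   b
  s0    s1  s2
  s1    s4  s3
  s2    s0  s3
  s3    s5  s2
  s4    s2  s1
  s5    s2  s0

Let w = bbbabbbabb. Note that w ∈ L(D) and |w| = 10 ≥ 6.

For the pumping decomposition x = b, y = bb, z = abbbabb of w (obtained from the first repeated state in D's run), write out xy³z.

xy^3z = b·bb·bb·bb·abbbabb = bbbbbbbabbbabb.
Reading y = bb takes D from s2 back to s2, so after x·y·y·y the machine is still in s2, and z then leads to the accepting state s3. Hence bbbbbbbabbbabb ∈ L(D).

bbbbbbbabbbabb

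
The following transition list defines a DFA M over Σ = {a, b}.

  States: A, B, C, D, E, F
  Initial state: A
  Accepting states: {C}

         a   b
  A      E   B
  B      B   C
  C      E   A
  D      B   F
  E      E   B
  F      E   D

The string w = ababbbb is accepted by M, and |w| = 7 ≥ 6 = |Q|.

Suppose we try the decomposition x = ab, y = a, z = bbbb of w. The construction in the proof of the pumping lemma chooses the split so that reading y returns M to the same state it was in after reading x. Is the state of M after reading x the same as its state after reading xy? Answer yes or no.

State sequence: A -a-> E -b-> B -a-> B

After x (step 2): B. After xy (step 3): B.
They match, so y = a drives M around a cycle from B back to itself; pumping y any number of times keeps M in B before reading z, and xyⁱz ∈ L(M) for every i ≥ 0.

yes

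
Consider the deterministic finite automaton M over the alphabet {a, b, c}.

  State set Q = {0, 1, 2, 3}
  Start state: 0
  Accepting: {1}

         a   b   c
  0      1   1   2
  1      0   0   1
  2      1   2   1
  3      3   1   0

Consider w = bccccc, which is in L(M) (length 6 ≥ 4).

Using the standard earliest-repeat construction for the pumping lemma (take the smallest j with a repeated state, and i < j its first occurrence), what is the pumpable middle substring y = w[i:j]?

Run of M on w = b c c c c c:
  step 0: 0  (start)
  step 1: 1  (read b: 0→1)
  step 2: 1  (read c: 1→1)   ← first repeat (1 seen earlier)
  step 3: 1  (read c: 1→1)
  step 4: 1  (read c: 1→1)
  step 5: 1  (read c: 1→1)
  step 6: 1  (read c: 1→1)

So i = 1, j = 2, giving x = w[0:1] = b, y = w[1:2] = c, z = w[2:6] = cccc.
Check: |xy| = 2 ≤ 4 and |y| = 1 ≥ 1. Reading y takes M from 1 back to 1, so every xyⁱz is accepted.
Pumping length from the standard proof: p = 4 (the number of states). The repeated state found above gives |xy| = j ≤ 4 and |y| = j − i ≥ 1.

c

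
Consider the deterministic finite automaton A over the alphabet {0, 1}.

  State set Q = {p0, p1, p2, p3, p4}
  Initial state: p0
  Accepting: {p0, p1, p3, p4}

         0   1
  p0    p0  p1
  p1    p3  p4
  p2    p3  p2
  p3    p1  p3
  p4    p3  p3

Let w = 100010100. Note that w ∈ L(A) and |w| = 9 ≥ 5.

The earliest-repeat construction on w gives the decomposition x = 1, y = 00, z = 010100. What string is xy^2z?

xy^2z = 1·00·00·010100 = 10000010100.
Reading y = 00 takes A from p1 back to p1, so after x·y·y the machine is still in p1, and z then leads to the accepting state p1. Hence 10000010100 ∈ L(A).

10000010100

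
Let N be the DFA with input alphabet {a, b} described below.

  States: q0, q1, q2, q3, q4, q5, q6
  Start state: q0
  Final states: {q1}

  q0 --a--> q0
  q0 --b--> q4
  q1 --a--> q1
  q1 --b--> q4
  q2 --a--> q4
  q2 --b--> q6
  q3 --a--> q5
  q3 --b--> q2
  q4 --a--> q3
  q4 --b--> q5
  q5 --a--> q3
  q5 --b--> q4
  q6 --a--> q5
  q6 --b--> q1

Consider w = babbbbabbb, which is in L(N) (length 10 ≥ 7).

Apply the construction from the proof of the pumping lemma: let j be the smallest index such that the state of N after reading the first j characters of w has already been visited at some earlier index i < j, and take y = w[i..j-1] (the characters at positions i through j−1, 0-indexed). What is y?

State sequence: q0 -b-> q4 -a-> q3 -b-> q2 -b-> q6 -b-> q1 -b-> q4 -a-> q3 -b-> q2 -b-> q6 -b-> q1
First repeat at step 6: q4 was already visited.

So i = 1, j = 6, giving x = w[0:1] = b, y = w[1:6] = abbbb, z = w[6:10] = abbb.
Check: |xy| = 6 ≤ 7 and |y| = 5 ≥ 1. Reading y takes N from q4 back to q4, so every xyⁱz is accepted.
Pumping length from the standard proof: p = 7 (the number of states). The repeated state found above gives |xy| = j ≤ 7 and |y| = j − i ≥ 1.

abbbb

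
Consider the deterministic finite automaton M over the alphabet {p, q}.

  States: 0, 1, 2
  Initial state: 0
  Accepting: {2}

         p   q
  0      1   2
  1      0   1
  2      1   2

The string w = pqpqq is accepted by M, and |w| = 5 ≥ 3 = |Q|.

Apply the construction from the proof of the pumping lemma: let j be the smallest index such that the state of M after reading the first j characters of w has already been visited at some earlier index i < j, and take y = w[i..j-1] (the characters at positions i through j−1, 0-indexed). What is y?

Run of M on w = p q p q q:
  step 0: 0  (start)
  step 1: 1  (read p: 0→1)
  step 2: 1  (read q: 1→1)   ← first repeat (1 seen earlier)
  step 3: 0  (read p: 1→0)
  step 4: 2  (read q: 0→2)
  step 5: 2  (read q: 2→2)

So i = 1, j = 2, giving x = w[0:1] = p, y = w[1:2] = q, z = w[2:5] = pqq.
Check: |xy| = 2 ≤ 3 and |y| = 1 ≥ 1. Reading y takes M from 1 back to 1, so every xyⁱz is accepted.
The DFA has 3 states, so the proof of the pumping lemma guarantees a repeated state among the first 3+1 visited; the segment between the two visits is the pumpable y.

q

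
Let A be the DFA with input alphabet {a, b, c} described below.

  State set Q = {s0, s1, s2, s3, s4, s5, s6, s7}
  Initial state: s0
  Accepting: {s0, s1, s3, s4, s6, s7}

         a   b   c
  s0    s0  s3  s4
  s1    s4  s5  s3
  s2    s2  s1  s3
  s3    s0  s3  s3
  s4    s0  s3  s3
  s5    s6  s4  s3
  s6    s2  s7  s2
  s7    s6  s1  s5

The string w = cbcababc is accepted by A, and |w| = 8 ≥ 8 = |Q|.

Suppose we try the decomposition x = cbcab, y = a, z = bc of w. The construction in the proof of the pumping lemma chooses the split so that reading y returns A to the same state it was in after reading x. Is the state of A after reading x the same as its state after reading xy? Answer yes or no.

Run of A on the first 6 characters of w = c b c a b a:
  step 0: s0  (start)
  step 1: s4  (read c: s0→s4)
  step 2: s3  (read b: s4→s3)
  step 3: s3  (read c: s3→s3)
  step 4: s0  (read a: s3→s0)
  step 5: s3  (read b: s0→s3)
  step 6: s0  (read a: s3→s0)

After x (step 5): s3. After xy (step 6): s0.
They differ (s3 ≠ s0), so y is not a cycle from the state after x; this split is not the one the pumping-lemma construction produces, and pumping y need not keep the string in L(A).

no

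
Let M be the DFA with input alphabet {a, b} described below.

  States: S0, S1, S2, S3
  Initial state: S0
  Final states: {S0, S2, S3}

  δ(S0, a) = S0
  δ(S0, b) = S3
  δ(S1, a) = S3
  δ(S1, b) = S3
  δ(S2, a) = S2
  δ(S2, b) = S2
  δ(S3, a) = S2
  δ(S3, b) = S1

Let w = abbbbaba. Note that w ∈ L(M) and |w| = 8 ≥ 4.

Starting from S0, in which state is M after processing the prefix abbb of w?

S3

Run of M on the first 4 characters of w = a b b b:
  step 0: S0  (start)
  step 1: S0  (read a: S0→S0)
  step 2: S3  (read b: S0→S3)
  step 3: S1  (read b: S3→S1)
  step 4: S3  (read b: S1→S3)

After reading 4 characters, M is in state S3.
(This kind of state-tracing is the core of the pumping-lemma construction: with 4 states, pigeonhole forces a repeat within the first 4 steps.)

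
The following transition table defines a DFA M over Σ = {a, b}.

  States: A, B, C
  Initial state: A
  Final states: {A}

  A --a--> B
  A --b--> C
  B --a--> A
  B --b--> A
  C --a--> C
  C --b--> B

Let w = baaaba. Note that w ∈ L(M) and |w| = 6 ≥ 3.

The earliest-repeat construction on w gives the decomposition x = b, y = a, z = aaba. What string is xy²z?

baaaaba

xy^2z = b·a·a·aaba = baaaaba.
Reading y = a takes M from C back to C, so after x·y·y the machine is still in C, and z then leads to the accepting state A. Hence baaaaba ∈ L(M).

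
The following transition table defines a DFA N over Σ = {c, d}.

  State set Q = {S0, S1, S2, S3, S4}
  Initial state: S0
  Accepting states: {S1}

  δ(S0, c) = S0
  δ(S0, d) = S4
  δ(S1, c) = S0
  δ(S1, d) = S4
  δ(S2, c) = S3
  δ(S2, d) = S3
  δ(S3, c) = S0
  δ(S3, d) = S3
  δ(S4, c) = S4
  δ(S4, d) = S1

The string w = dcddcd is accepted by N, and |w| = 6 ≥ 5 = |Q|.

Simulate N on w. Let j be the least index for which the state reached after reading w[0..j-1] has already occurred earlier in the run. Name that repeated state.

State sequence: S0 -d-> S4 -c-> S4 -d-> S1 -d-> S4 -c-> S4 -d-> S1
First repeat at step 2: S4 was already visited.

The earliest repeat is at step j = 2: N is in S4, which it already visited at step i = 1.
Since N has 5 states, any run of length ≥ 5 visits 5+1 states, so by pigeonhole some state repeats within the first 5 steps — that repeat gives the pumpable loop.

S4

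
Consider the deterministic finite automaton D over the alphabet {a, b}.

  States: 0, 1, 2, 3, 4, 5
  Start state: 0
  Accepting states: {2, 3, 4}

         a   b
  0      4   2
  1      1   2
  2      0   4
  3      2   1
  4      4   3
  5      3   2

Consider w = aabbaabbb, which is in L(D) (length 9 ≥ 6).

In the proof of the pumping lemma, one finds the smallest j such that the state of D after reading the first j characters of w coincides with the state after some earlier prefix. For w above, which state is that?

State sequence: 0 -a-> 4 -a-> 4 -b-> 3 -b-> 1 -a-> 1 -a-> 1 -b-> 2 -b-> 4 -b-> 3
First repeat at step 2: 4 was already visited.

The earliest repeat is at step j = 2: D is in 4, which it already visited at step i = 1.
Pumping length from the standard proof: p = 6 (the number of states). The repeated state found above gives |xy| = j ≤ 6 and |y| = j − i ≥ 1.

4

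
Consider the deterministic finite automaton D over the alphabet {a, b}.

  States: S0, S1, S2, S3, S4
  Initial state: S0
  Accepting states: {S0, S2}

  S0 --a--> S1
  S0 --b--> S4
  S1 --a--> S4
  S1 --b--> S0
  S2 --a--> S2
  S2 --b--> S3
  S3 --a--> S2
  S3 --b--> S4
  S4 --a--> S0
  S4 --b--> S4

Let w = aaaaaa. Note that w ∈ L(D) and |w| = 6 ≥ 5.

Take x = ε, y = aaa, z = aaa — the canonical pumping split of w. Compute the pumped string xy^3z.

xy^3z = ε·aaa·aaa·aaa·aaa = aaaaaaaaaaaa.
Reading y = aaa takes D from S0 back to S0, so after x·y·y·y the machine is still in S0, and z then leads to the accepting state S0. Hence aaaaaaaaaaaa ∈ L(D).

aaaaaaaaaaaa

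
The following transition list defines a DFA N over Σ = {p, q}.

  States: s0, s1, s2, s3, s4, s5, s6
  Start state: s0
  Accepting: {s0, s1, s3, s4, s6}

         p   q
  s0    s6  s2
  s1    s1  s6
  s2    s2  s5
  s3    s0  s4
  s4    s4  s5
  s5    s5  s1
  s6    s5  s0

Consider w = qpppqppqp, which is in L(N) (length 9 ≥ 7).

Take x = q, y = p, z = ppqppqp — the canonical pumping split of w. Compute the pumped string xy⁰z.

qppqppqp

xy⁰z = xz = q·ppqppqp = qppqppqp.
Reading y = p takes N from s2 back to s2, so after x the machine is still in s2, and z then leads to the accepting state s1. Hence qppqppqp ∈ L(N).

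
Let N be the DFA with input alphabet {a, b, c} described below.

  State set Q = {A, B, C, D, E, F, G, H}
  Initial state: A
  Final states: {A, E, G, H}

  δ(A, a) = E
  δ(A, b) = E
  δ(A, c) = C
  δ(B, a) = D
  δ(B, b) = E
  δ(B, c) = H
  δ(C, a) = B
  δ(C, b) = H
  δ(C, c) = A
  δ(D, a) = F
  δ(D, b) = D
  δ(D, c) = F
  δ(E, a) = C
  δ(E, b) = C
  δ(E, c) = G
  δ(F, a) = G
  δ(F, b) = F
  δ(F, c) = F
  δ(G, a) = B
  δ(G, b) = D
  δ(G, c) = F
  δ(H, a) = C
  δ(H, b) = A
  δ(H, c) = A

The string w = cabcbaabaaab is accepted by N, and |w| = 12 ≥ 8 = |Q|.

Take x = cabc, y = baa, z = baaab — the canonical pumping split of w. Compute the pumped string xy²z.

cabcbaabaabaaab

xy^2z = cabc·baa·baa·baaab = cabcbaabaabaaab.
Reading y = baa takes N from G back to G, so after x·y·y the machine is still in G, and z then leads to the accepting state E. Hence cabcbaabaabaaab ∈ L(N).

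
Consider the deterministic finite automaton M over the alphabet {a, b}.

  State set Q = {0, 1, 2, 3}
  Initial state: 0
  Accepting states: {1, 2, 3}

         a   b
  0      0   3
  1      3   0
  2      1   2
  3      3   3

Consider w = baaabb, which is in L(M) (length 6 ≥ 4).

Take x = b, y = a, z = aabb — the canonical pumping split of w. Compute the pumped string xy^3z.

xy^3z = b·a·a·a·aabb = baaaaabb.
Reading y = a takes M from 3 back to 3, so after x·y·y·y the machine is still in 3, and z then leads to the accepting state 3. Hence baaaaabb ∈ L(M).

baaaaabb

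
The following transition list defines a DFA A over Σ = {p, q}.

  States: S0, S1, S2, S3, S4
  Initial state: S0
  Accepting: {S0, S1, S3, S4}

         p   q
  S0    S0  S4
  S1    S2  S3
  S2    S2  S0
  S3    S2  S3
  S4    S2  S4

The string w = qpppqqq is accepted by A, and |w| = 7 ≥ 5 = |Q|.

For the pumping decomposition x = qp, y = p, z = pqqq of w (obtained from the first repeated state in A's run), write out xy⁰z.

xy⁰z = xz = qp·pqqq = qppqqq.
Reading y = p takes A from S2 back to S2, so after x the machine is still in S2, and z then leads to the accepting state S4. Hence qppqqq ∈ L(A).

qppqqq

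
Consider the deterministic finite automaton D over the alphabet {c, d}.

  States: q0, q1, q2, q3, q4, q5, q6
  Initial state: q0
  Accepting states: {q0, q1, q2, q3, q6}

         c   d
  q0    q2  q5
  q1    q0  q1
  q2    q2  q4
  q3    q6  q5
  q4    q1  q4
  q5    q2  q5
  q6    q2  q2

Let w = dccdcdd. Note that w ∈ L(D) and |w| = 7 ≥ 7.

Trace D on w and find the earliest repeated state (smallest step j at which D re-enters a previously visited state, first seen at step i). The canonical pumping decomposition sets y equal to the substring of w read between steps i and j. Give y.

Run of D on w = d c c d c d d:
  step 0: q0  (start)
  step 1: q5  (read d: q0→q5)
  step 2: q2  (read c: q5→q2)
  step 3: q2  (read c: q2→q2)   ← first repeat (q2 seen earlier)
  step 4: q4  (read d: q2→q4)
  step 5: q1  (read c: q4→q1)
  step 6: q1  (read d: q1→q1)
  step 7: q1  (read d: q1→q1)

So i = 2, j = 3, giving x = w[0:2] = dc, y = w[2:3] = c, z = w[3:7] = dcdd.
Check: |xy| = 3 ≤ 7 and |y| = 1 ≥ 1. Reading y takes D from q2 back to q2, so every xyⁱz is accepted.
Pumping length from the standard proof: p = 7 (the number of states). The repeated state found above gives |xy| = j ≤ 7 and |y| = j − i ≥ 1.

c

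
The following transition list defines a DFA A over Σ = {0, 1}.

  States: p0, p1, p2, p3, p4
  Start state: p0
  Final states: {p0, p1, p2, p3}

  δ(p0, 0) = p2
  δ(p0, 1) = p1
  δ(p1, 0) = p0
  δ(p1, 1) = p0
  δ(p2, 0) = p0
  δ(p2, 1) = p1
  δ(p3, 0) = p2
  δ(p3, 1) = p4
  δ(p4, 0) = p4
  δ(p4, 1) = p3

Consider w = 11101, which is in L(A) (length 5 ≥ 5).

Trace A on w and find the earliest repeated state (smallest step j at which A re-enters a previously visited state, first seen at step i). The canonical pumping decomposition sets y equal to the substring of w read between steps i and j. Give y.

State sequence: p0 -1-> p1 -1-> p0 -1-> p1 -0-> p0 -1-> p1
First repeat at step 2: p0 was already visited.

So i = 0, j = 2, giving x = w[0:0] = ε, y = w[0:2] = 11, z = w[2:5] = 101.
Check: |xy| = 2 ≤ 5 and |y| = 2 ≥ 1. Reading y takes A from p0 back to p0, so every xyⁱz is accepted.
With |Q| = 5, pigeonhole forces a state repeat no later than step 5; the substring read between the first and second visits to that state can be pumped.

11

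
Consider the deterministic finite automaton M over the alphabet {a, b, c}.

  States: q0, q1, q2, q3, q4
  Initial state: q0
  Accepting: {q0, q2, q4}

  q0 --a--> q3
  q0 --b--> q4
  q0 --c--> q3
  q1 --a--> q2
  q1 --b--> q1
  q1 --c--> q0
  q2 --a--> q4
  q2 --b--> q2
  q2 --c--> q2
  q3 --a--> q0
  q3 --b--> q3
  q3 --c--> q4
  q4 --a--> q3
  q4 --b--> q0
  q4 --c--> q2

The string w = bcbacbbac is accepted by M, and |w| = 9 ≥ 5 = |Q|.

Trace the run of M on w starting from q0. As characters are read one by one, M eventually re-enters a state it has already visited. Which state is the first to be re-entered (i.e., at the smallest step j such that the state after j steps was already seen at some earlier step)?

Run of M on w = b c b a c b b a c:
  step 0: q0  (start)
  step 1: q4  (read b: q0→q4)
  step 2: q2  (read c: q4→q2)
  step 3: q2  (read b: q2→q2)   ← first repeat (q2 seen earlier)
  step 4: q4  (read a: q2→q4)
  step 5: q2  (read c: q4→q2)
  step 6: q2  (read b: q2→q2)
  step 7: q2  (read b: q2→q2)
  step 8: q4  (read a: q2→q4)
  step 9: q2  (read c: q4→q2)

The earliest repeat is at step j = 3: M is in q2, which it already visited at step i = 2.

q2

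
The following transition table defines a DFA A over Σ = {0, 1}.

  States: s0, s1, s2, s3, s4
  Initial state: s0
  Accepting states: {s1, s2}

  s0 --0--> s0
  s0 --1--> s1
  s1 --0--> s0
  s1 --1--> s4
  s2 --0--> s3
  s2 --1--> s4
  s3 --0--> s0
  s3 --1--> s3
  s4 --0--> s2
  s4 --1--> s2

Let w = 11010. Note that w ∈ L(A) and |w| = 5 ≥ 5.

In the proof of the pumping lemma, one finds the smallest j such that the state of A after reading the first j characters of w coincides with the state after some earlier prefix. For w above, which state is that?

s4

State sequence: s0 -1-> s1 -1-> s4 -0-> s2 -1-> s4 -0-> s2
First repeat at step 4: s4 was already visited.

The earliest repeat is at step j = 4: A is in s4, which it already visited at step i = 2.
With |Q| = 5, pigeonhole forces a state repeat no later than step 5; the substring read between the first and second visits to that state can be pumped.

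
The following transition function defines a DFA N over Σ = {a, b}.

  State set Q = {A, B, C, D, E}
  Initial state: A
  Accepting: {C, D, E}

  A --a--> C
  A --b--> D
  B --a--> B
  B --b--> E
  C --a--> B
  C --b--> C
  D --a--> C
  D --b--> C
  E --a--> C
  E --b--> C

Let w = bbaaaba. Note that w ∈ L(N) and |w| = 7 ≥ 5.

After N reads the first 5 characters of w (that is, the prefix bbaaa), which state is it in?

State sequence: A -b-> D -b-> C -a-> B -a-> B -a-> B

After reading 5 characters, N is in state B.

B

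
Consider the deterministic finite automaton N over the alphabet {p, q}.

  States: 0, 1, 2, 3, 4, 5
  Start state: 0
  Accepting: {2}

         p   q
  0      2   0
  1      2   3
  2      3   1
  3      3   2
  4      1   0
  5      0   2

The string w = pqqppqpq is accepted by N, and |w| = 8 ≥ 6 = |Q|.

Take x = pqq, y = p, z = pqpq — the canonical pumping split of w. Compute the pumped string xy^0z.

xy⁰z = xz = pqq·pqpq = pqqpqpq.
Reading y = p takes N from 3 back to 3, so after x the machine is still in 3, and z then leads to the accepting state 2. Hence pqqpqpq ∈ L(N).

pqqpqpq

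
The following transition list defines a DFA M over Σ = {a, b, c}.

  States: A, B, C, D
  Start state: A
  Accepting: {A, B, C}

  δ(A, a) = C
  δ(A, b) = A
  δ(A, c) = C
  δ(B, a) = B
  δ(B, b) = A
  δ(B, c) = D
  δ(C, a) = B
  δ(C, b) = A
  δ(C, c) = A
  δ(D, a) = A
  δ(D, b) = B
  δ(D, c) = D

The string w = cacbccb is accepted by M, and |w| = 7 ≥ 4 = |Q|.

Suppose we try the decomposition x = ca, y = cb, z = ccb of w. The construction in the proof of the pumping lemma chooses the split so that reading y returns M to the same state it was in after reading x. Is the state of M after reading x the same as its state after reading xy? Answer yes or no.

State sequence: A -c-> C -a-> B -c-> D -b-> B

After x (step 2): B. After xy (step 4): B.
They match, so y = cb drives M around a cycle from B back to itself; pumping y any number of times keeps M in B before reading z, and xyⁱz ∈ L(M) for every i ≥ 0.

yes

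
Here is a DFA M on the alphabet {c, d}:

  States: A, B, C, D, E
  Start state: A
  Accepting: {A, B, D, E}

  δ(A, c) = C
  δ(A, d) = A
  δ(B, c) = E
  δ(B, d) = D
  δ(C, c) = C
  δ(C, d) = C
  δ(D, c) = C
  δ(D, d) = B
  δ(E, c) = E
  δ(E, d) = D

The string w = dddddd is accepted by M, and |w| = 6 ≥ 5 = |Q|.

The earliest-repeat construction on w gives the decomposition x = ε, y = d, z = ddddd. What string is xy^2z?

ddddddd

xy^2z = ε·d·d·ddddd = ddddddd.
Reading y = d takes M from A back to A, so after x·y·y the machine is still in A, and z then leads to the accepting state A. Hence ddddddd ∈ L(M).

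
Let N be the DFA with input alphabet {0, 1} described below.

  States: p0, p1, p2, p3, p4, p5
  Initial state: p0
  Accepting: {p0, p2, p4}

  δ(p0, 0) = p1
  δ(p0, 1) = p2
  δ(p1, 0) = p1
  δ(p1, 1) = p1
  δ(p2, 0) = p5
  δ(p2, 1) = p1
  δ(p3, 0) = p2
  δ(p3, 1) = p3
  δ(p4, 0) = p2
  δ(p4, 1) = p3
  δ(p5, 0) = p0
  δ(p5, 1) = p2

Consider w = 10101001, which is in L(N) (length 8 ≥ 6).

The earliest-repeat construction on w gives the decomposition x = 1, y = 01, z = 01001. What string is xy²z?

xy^2z = 1·01·01·01001 = 1010101001.
Reading y = 01 takes N from p2 back to p2, so after x·y·y the machine is still in p2, and z then leads to the accepting state p2. Hence 1010101001 ∈ L(N).

1010101001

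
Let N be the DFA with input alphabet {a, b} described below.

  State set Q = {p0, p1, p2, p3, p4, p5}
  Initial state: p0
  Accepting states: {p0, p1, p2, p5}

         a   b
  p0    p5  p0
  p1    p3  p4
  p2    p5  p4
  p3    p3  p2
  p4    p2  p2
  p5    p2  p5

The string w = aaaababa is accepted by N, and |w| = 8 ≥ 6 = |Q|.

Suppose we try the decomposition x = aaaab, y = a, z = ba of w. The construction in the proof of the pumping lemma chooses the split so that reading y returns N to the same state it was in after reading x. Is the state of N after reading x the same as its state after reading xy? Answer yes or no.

State sequence: p0 -a-> p5 -a-> p2 -a-> p5 -a-> p2 -b-> p4 -a-> p2

After x (step 5): p4. After xy (step 6): p2.
They differ (p4 ≠ p2), so y is not a cycle from the state after x; this split is not the one the pumping-lemma construction produces, and pumping y need not keep the string in L(N).

no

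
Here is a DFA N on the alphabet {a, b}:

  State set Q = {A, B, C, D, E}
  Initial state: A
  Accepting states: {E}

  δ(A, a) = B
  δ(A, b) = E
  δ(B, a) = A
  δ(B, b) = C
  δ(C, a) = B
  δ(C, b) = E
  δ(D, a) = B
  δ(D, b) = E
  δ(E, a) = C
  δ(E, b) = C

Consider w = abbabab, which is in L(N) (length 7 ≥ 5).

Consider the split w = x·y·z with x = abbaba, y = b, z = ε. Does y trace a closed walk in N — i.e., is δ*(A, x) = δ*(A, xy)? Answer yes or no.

Run of N on the first 7 characters of w = a b b a b a b:
  step 0: A  (start)
  step 1: B  (read a: A→B)
  step 2: C  (read b: B→C)
  step 3: E  (read b: C→E)
  step 4: C  (read a: E→C)
  step 5: E  (read b: C→E)
  step 6: C  (read a: E→C)
  step 7: E  (read b: C→E)

After x (step 6): C. After xy (step 7): E.
They differ (C ≠ E), so y is not a cycle from the state after x; this split is not the one the pumping-lemma construction produces, and pumping y need not keep the string in L(N).

no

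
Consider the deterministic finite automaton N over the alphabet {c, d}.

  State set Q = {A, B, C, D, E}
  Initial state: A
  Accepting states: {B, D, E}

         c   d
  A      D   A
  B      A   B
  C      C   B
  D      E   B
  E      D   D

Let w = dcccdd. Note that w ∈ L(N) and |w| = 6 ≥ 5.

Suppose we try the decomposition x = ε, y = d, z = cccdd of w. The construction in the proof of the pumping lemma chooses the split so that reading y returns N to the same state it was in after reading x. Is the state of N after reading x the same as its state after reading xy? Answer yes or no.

Run of N on the first 1 characters of w = d:
  step 0: A  (start)
  step 1: A  (read d: A→A)

After x (step 0): A. After xy (step 1): A.
They match, so y = d drives N around a cycle from A back to itself; pumping y any number of times keeps N in A before reading z, and xyⁱz ∈ L(N) for every i ≥ 0.

yes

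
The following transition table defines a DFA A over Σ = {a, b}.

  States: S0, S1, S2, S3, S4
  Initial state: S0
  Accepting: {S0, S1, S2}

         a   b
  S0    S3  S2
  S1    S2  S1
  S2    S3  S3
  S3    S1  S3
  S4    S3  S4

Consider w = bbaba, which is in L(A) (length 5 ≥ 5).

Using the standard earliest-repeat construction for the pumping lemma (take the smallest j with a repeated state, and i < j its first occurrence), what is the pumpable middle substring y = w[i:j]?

Run of A on w = b b a b a:
  step 0: S0  (start)
  step 1: S2  (read b: S0→S2)
  step 2: S3  (read b: S2→S3)
  step 3: S1  (read a: S3→S1)
  step 4: S1  (read b: S1→S1)   ← first repeat (S1 seen earlier)
  step 5: S2  (read a: S1→S2)

So i = 3, j = 4, giving x = w[0:3] = bba, y = w[3:4] = b, z = w[4:5] = a.
Check: |xy| = 4 ≤ 5 and |y| = 1 ≥ 1. Reading y takes A from S1 back to S1, so every xyⁱz is accepted.

b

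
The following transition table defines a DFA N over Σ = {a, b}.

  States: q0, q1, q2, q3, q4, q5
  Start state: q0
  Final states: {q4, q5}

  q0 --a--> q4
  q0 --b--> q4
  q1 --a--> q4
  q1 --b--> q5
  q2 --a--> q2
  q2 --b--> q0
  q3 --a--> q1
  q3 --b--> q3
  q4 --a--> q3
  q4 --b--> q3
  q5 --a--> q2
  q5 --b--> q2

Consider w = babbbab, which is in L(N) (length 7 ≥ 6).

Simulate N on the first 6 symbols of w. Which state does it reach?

q1

State sequence: q0 -b-> q4 -a-> q3 -b-> q3 -b-> q3 -b-> q3 -a-> q1

After reading 6 characters, N is in state q1.
(This kind of state-tracing is the core of the pumping-lemma construction: with 6 states, pigeonhole forces a repeat within the first 6 steps.)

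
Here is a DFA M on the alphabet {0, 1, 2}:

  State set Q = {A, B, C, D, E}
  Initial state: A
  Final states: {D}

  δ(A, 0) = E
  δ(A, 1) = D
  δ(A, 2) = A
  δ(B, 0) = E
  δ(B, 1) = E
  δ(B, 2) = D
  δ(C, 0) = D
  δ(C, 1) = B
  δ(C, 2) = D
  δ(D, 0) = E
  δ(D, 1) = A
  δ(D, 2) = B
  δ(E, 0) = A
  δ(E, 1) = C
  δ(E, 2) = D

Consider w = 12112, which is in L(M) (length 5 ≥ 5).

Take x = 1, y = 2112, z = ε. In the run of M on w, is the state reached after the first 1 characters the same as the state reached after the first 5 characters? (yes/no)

yes

State sequence: A -1-> D -2-> B -1-> E -1-> C -2-> D

After x (step 1): D. After xy (step 5): D.
They match, so y = 2112 drives M around a cycle from D back to itself; pumping y any number of times keeps M in D before reading z, and xyⁱz ∈ L(M) for every i ≥ 0.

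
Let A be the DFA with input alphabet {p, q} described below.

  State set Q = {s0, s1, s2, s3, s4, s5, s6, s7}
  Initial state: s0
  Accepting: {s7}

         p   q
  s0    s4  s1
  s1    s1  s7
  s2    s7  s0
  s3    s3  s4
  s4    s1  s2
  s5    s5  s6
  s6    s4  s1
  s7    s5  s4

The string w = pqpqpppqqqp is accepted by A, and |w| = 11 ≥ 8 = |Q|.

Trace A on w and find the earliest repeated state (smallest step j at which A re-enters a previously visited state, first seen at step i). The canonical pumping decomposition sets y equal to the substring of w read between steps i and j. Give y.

qpq

State sequence: s0 -p-> s4 -q-> s2 -p-> s7 -q-> s4 -p-> s1 -p-> s1 -p-> s1 -q-> s7 -q-> s4 -q-> s2 -p-> s7
First repeat at step 4: s4 was already visited.

So i = 1, j = 4, giving x = w[0:1] = p, y = w[1:4] = qpq, z = w[4:11] = pppqqqp.
Check: |xy| = 4 ≤ 8 and |y| = 3 ≥ 1. Reading y takes A from s4 back to s4, so every xyⁱz is accepted.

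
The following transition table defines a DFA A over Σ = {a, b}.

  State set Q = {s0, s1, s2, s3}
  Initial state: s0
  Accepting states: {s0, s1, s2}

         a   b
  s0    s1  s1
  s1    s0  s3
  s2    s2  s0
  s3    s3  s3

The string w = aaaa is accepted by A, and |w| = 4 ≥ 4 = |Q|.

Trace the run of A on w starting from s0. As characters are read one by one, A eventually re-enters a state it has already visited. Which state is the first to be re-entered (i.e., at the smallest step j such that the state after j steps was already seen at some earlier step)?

s0

State sequence: s0 -a-> s1 -a-> s0 -a-> s1 -a-> s0
First repeat at step 2: s0 was already visited.

The earliest repeat is at step j = 2: A is in s0, which it already visited at step i = 0.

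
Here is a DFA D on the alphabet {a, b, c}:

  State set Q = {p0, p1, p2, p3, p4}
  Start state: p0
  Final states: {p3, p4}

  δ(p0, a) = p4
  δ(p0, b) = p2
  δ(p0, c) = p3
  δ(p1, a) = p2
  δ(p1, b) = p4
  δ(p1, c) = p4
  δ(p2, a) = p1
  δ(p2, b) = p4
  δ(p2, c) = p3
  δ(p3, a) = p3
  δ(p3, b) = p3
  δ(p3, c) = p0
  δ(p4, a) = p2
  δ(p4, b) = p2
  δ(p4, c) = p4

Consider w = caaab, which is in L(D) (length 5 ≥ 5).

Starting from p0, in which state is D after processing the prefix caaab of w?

State sequence: p0 -c-> p3 -a-> p3 -a-> p3 -a-> p3 -b-> p3

After reading 5 characters, D is in state p3.

p3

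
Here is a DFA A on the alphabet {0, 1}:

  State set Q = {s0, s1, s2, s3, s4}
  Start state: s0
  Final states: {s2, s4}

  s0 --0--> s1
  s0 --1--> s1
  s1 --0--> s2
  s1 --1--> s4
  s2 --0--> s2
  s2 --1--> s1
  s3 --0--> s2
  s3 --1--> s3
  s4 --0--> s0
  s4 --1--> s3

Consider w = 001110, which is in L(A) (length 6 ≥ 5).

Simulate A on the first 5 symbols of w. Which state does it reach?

s3

Run of A on the first 5 characters of w = 0 0 1 1 1:
  step 0: s0  (start)
  step 1: s1  (read 0: s0→s1)
  step 2: s2  (read 0: s1→s2)
  step 3: s1  (read 1: s2→s1)
  step 4: s4  (read 1: s1→s4)
  step 5: s3  (read 1: s4→s3)

After reading 5 characters, A is in state s3.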